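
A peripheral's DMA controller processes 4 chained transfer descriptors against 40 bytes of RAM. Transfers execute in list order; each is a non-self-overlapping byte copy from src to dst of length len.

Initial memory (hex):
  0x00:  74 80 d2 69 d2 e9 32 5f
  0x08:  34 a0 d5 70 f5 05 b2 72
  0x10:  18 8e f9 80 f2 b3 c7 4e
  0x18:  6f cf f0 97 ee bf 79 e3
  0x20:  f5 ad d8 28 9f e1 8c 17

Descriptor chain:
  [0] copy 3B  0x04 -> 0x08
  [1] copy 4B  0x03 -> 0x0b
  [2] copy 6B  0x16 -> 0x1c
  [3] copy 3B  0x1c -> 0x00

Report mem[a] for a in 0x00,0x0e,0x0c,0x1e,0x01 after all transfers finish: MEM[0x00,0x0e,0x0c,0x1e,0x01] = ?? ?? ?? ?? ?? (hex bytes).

MEM[0x00,0x0e,0x0c,0x1e,0x01] = c7 32 d2 6f 4e

[0] 0x04->0x08 len=3 : d2 e9 32
[1] 0x03->0x0b len=4 : 69 d2 e9 32
[2] 0x16->0x1c len=6 : c7 4e 6f cf f0 97
[3] 0x1c->0x00 len=3 : c7 4e 6f
query mem[0x00]=0xc7, mem[0x0e]=0x32, mem[0x0c]=0xd2, mem[0x1e]=0x6f, mem[0x01]=0x4e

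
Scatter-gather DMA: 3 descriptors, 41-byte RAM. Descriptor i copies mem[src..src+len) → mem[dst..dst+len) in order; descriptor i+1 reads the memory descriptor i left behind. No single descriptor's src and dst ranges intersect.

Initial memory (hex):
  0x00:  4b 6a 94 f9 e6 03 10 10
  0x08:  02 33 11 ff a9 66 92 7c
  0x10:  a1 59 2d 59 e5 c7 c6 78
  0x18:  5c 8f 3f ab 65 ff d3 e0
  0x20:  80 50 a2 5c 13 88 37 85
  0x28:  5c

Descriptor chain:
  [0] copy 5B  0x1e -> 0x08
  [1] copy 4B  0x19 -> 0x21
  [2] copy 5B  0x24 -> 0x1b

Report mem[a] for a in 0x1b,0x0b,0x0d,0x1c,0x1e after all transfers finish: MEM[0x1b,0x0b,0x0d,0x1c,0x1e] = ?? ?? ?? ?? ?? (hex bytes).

MEM[0x1b,0x0b,0x0d,0x1c,0x1e] = 65 50 66 88 85

[0] 0x1e->0x08 len=5 : d3 e0 80 50 a2
[1] 0x19->0x21 len=4 : 8f 3f ab 65
[2] 0x24->0x1b len=5 : 65 88 37 85 5c
query mem[0x1b]=0x65, mem[0x0b]=0x50, mem[0x0d]=0x66, mem[0x1c]=0x88, mem[0x1e]=0x85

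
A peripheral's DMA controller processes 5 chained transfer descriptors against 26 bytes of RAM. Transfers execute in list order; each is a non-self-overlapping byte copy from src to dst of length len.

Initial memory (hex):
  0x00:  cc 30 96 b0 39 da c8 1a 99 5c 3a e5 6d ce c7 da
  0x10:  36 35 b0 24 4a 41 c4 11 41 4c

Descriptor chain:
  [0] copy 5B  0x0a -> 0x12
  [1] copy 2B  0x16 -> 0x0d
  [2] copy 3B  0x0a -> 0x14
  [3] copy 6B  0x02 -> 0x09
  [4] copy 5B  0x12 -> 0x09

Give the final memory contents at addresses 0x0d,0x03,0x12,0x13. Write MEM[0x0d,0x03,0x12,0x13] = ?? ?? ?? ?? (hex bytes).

  after D0: wrote 5B at 0x12 = 3ae56dcec7
  after D1: wrote 2B at 0x0d = c711
  after D2: wrote 3B at 0x14 = 3ae56d
  after D3: wrote 6B at 0x09 = 96b039dac81a
  after D4: wrote 5B at 0x09 = 3ae53ae56d
query mem[0x0d]=0x6d, mem[0x03]=0xb0, mem[0x12]=0x3a, mem[0x13]=0xe5

MEM[0x0d,0x03,0x12,0x13] = 6d b0 3a e5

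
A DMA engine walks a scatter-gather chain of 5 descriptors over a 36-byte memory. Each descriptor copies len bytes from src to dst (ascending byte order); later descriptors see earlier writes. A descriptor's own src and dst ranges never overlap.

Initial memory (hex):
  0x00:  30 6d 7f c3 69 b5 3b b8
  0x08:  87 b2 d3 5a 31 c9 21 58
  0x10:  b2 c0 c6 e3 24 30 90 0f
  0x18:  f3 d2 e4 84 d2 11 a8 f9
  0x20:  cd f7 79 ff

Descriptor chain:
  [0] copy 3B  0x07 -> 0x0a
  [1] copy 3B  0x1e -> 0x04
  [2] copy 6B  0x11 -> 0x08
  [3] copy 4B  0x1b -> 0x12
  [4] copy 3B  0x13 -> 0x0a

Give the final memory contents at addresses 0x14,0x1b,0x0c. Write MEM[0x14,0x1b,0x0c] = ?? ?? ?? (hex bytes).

MEM[0x14,0x1b,0x0c] = 11 84 a8

D0: mem[0x0a..0x0c] <- [b8 87 b2]
D1: mem[0x04..0x06] <- [a8 f9 cd]
D2: mem[0x08..0x0d] <- [c0 c6 e3 24 30 90]
D3: mem[0x12..0x15] <- [84 d2 11 a8]
D4: mem[0x0a..0x0c] <- [d2 11 a8]
query mem[0x14]=0x11, mem[0x1b]=0x84, mem[0x0c]=0xa8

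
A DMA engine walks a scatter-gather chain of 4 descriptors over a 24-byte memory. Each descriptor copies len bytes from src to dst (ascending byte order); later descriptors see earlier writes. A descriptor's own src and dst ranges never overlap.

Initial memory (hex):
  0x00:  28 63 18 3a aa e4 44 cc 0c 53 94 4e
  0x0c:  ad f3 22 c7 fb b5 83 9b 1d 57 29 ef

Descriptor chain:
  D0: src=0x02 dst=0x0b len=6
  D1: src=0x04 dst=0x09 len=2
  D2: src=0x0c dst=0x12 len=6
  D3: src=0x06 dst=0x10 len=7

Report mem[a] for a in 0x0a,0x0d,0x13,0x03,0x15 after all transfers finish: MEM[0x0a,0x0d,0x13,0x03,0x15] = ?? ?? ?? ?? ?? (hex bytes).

[0] 0x02->0x0b len=6 : 18 3a aa e4 44 cc
[1] 0x04->0x09 len=2 : aa e4
[2] 0x0c->0x12 len=6 : 3a aa e4 44 cc b5
[3] 0x06->0x10 len=7 : 44 cc 0c aa e4 18 3a
query mem[0x0a]=0xe4, mem[0x0d]=0xaa, mem[0x13]=0xaa, mem[0x03]=0x3a, mem[0x15]=0x18

MEM[0x0a,0x0d,0x13,0x03,0x15] = e4 aa aa 3a 18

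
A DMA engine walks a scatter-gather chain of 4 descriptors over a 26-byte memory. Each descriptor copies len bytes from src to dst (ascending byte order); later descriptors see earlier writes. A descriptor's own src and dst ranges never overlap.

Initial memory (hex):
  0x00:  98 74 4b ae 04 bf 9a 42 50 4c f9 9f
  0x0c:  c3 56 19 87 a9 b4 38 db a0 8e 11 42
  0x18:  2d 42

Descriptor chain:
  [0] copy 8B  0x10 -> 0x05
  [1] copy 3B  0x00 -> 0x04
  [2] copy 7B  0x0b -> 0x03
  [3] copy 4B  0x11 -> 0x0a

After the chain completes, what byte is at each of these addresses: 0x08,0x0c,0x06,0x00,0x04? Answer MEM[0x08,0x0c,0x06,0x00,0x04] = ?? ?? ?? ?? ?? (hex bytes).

#0 dst[0x05+8] := {0xa9,0xb4,0x38,0xdb,0xa0,0x8e,0x11,0x42}
#1 dst[0x04+3] := {0x98,0x74,0x4b}
#2 dst[0x03+7] := {0x11,0x42,0x56,0x19,0x87,0xa9,0xb4}
#3 dst[0x0a+4] := {0xb4,0x38,0xdb,0xa0}
query mem[0x08]=0xa9, mem[0x0c]=0xdb, mem[0x06]=0x19, mem[0x00]=0x98, mem[0x04]=0x42

MEM[0x08,0x0c,0x06,0x00,0x04] = a9 db 19 98 42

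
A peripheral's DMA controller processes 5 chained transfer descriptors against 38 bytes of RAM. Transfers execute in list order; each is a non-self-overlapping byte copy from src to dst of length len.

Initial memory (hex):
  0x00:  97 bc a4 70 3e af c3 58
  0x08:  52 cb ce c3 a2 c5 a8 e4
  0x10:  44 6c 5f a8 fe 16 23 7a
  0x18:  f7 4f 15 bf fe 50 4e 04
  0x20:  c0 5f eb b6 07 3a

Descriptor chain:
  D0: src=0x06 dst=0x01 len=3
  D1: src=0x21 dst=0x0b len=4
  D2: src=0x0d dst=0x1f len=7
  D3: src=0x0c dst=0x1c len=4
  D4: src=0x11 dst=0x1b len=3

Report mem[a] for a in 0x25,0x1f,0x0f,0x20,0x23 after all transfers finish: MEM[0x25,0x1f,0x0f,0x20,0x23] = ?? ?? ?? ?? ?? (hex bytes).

D0: mem[0x01..0x03] <- [c3 58 52]
D1: mem[0x0b..0x0e] <- [5f eb b6 07]
D2: mem[0x1f..0x25] <- [b6 07 e4 44 6c 5f a8]
D3: mem[0x1c..0x1f] <- [eb b6 07 e4]
D4: mem[0x1b..0x1d] <- [6c 5f a8]
query mem[0x25]=0xa8, mem[0x1f]=0xe4, mem[0x0f]=0xe4, mem[0x20]=0x07, mem[0x23]=0x6c

MEM[0x25,0x1f,0x0f,0x20,0x23] = a8 e4 e4 07 6c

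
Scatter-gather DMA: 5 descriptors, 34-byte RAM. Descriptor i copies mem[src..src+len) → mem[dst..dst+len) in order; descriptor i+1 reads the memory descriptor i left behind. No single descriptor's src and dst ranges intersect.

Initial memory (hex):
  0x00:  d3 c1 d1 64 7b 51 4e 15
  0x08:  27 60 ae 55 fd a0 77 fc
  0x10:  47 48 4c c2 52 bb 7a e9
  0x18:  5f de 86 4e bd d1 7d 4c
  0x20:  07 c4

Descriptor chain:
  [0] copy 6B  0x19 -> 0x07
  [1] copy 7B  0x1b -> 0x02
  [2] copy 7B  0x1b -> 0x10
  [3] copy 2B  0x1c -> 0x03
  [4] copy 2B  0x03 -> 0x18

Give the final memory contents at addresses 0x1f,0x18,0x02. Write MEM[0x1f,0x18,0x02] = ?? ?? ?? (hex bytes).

MEM[0x1f,0x18,0x02] = 4c bd 4e

#0 dst[0x07+6] := {0xde,0x86,0x4e,0xbd,0xd1,0x7d}
#1 dst[0x02+7] := {0x4e,0xbd,0xd1,0x7d,0x4c,0x07,0xc4}
#2 dst[0x10+7] := {0x4e,0xbd,0xd1,0x7d,0x4c,0x07,0xc4}
#3 dst[0x03+2] := {0xbd,0xd1}
#4 dst[0x18+2] := {0xbd,0xd1}
query mem[0x1f]=0x4c, mem[0x18]=0xbd, mem[0x02]=0x4e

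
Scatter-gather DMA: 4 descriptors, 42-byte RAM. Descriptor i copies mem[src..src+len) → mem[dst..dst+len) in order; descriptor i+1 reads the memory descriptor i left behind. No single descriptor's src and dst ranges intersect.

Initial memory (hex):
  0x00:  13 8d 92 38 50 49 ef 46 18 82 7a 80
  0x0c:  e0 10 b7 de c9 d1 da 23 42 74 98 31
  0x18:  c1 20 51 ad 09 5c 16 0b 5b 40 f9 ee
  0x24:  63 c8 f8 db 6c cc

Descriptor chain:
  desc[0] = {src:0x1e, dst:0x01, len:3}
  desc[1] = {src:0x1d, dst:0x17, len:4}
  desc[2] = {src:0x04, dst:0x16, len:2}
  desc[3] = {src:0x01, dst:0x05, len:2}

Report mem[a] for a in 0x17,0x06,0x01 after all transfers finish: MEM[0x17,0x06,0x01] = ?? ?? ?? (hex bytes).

[0] 0x1e->0x01 len=3 : 16 0b 5b
[1] 0x1d->0x17 len=4 : 5c 16 0b 5b
[2] 0x04->0x16 len=2 : 50 49
[3] 0x01->0x05 len=2 : 16 0b
query mem[0x17]=0x49, mem[0x06]=0x0b, mem[0x01]=0x16

MEM[0x17,0x06,0x01] = 49 0b 16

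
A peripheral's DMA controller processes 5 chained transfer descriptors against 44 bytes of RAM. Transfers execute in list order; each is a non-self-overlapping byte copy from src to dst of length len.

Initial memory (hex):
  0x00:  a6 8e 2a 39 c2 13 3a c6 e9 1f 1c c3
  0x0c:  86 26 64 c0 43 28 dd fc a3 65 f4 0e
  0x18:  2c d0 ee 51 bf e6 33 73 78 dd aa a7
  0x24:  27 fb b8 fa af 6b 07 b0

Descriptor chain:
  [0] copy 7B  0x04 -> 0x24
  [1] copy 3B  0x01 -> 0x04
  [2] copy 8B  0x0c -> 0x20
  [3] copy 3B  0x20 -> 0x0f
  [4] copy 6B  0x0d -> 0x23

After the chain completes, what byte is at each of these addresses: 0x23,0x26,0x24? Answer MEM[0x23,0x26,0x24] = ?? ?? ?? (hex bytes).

  after D0: wrote 7B at 0x24 = c2133ac6e91f1c
  after D1: wrote 3B at 0x04 = 8e2a39
  after D2: wrote 8B at 0x20 = 862664c04328ddfc
  after D3: wrote 3B at 0x0f = 862664
  after D4: wrote 6B at 0x23 = 2664862664dd
query mem[0x23]=0x26, mem[0x26]=0x26, mem[0x24]=0x64

MEM[0x23,0x26,0x24] = 26 26 64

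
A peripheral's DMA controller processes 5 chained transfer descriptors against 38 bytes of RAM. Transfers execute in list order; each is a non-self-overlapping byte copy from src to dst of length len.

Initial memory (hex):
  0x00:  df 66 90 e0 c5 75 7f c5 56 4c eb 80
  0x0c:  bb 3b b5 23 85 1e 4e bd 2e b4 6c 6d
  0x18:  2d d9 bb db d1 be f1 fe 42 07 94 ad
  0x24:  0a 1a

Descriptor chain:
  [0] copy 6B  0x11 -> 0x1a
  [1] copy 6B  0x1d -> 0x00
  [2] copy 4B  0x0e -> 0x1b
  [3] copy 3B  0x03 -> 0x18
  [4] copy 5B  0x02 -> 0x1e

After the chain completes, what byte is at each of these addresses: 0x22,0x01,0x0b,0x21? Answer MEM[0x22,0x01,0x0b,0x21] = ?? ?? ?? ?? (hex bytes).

MEM[0x22,0x01,0x0b,0x21] = 7f b4 80 94

#0 dst[0x1a+6] := {0x1e,0x4e,0xbd,0x2e,0xb4,0x6c}
#1 dst[0x00+6] := {0x2e,0xb4,0x6c,0x42,0x07,0x94}
#2 dst[0x1b+4] := {0xb5,0x23,0x85,0x1e}
#3 dst[0x18+3] := {0x42,0x07,0x94}
#4 dst[0x1e+5] := {0x6c,0x42,0x07,0x94,0x7f}
query mem[0x22]=0x7f, mem[0x01]=0xb4, mem[0x0b]=0x80, mem[0x21]=0x94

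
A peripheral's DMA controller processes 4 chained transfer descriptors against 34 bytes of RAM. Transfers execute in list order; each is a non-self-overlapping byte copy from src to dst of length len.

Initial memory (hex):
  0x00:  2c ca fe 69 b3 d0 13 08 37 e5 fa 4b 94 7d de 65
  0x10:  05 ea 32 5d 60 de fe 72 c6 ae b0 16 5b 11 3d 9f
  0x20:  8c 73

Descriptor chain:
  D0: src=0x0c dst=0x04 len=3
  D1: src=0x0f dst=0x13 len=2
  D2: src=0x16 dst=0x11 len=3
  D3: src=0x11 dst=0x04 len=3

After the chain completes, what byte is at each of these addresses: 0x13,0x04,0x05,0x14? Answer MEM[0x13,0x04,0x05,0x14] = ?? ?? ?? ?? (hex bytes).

[0] 0x0c->0x04 len=3 : 94 7d de
[1] 0x0f->0x13 len=2 : 65 05
[2] 0x16->0x11 len=3 : fe 72 c6
[3] 0x11->0x04 len=3 : fe 72 c6
query mem[0x13]=0xc6, mem[0x04]=0xfe, mem[0x05]=0x72, mem[0x14]=0x05

MEM[0x13,0x04,0x05,0x14] = c6 fe 72 05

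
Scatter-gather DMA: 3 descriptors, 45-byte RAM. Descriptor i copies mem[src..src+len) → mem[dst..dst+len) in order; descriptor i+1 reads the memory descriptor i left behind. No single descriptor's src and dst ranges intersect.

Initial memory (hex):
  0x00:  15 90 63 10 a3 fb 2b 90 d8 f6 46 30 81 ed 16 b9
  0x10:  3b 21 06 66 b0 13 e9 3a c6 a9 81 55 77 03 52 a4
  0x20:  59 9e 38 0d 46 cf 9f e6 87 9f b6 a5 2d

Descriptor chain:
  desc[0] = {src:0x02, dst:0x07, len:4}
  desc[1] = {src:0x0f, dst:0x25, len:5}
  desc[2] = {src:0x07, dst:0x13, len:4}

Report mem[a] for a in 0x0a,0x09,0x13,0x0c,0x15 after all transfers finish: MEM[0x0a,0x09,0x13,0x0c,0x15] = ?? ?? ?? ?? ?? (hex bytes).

MEM[0x0a,0x09,0x13,0x0c,0x15] = fb a3 63 81 a3

[0] 0x02->0x07 len=4 : 63 10 a3 fb
[1] 0x0f->0x25 len=5 : b9 3b 21 06 66
[2] 0x07->0x13 len=4 : 63 10 a3 fb
query mem[0x0a]=0xfb, mem[0x09]=0xa3, mem[0x13]=0x63, mem[0x0c]=0x81, mem[0x15]=0xa3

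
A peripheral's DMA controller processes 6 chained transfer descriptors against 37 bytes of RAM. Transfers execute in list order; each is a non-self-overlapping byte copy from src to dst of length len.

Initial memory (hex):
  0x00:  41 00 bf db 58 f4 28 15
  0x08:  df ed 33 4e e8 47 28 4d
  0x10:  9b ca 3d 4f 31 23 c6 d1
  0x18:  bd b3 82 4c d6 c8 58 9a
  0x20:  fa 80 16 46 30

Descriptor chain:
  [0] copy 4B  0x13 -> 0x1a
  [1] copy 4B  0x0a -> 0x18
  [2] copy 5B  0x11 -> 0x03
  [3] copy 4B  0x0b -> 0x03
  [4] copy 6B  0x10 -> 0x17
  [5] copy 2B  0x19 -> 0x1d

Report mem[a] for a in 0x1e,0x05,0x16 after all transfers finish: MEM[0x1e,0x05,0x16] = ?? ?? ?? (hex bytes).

#0 dst[0x1a+4] := {0x4f,0x31,0x23,0xc6}
#1 dst[0x18+4] := {0x33,0x4e,0xe8,0x47}
#2 dst[0x03+5] := {0xca,0x3d,0x4f,0x31,0x23}
#3 dst[0x03+4] := {0x4e,0xe8,0x47,0x28}
#4 dst[0x17+6] := {0x9b,0xca,0x3d,0x4f,0x31,0x23}
#5 dst[0x1d+2] := {0x3d,0x4f}
query mem[0x1e]=0x4f, mem[0x05]=0x47, mem[0x16]=0xc6

MEM[0x1e,0x05,0x16] = 4f 47 c6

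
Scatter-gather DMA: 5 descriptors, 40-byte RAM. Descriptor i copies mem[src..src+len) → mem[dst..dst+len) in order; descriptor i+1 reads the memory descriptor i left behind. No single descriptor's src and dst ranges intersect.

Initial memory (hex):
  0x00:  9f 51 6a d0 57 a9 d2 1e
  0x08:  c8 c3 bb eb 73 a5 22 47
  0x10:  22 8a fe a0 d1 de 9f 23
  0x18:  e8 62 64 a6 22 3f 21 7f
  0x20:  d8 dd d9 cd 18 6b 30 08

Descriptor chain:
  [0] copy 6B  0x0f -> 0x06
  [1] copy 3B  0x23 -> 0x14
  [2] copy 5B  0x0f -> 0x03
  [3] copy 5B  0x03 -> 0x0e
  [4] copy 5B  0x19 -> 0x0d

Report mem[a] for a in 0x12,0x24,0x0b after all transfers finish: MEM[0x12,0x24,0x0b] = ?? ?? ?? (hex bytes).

[0] 0x0f->0x06 len=6 : 47 22 8a fe a0 d1
[1] 0x23->0x14 len=3 : cd 18 6b
[2] 0x0f->0x03 len=5 : 47 22 8a fe a0
[3] 0x03->0x0e len=5 : 47 22 8a fe a0
[4] 0x19->0x0d len=5 : 62 64 a6 22 3f
query mem[0x12]=0xa0, mem[0x24]=0x18, mem[0x0b]=0xd1

MEM[0x12,0x24,0x0b] = a0 18 d1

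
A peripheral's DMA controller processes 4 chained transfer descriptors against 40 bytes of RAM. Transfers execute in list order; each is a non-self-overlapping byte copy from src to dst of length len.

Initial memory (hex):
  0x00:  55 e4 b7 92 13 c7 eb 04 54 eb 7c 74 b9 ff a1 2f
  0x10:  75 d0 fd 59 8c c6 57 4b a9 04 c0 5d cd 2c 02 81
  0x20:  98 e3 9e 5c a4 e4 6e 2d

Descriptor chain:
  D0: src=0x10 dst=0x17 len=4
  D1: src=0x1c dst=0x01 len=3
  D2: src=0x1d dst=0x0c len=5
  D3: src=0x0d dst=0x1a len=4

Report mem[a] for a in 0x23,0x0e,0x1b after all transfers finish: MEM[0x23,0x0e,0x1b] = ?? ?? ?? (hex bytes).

MEM[0x23,0x0e,0x1b] = 5c 81 81

D0: mem[0x17..0x1a] <- [75 d0 fd 59]
D1: mem[0x01..0x03] <- [cd 2c 02]
D2: mem[0x0c..0x10] <- [2c 02 81 98 e3]
D3: mem[0x1a..0x1d] <- [02 81 98 e3]
query mem[0x23]=0x5c, mem[0x0e]=0x81, mem[0x1b]=0x81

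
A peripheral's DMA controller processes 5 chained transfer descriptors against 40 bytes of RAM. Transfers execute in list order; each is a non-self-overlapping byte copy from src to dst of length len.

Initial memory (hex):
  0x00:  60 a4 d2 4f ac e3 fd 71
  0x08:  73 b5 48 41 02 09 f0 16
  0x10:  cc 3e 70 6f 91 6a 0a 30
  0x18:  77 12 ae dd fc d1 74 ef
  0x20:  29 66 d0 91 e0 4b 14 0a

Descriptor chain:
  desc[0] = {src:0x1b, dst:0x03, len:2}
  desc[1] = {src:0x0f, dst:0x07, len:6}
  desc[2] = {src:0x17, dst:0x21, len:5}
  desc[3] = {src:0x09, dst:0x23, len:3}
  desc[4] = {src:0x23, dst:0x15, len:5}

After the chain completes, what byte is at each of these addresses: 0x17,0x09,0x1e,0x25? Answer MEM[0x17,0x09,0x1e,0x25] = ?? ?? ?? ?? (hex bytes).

#0 dst[0x03+2] := {0xdd,0xfc}
#1 dst[0x07+6] := {0x16,0xcc,0x3e,0x70,0x6f,0x91}
#2 dst[0x21+5] := {0x30,0x77,0x12,0xae,0xdd}
#3 dst[0x23+3] := {0x3e,0x70,0x6f}
#4 dst[0x15+5] := {0x3e,0x70,0x6f,0x14,0x0a}
query mem[0x17]=0x6f, mem[0x09]=0x3e, mem[0x1e]=0x74, mem[0x25]=0x6f

MEM[0x17,0x09,0x1e,0x25] = 6f 3e 74 6f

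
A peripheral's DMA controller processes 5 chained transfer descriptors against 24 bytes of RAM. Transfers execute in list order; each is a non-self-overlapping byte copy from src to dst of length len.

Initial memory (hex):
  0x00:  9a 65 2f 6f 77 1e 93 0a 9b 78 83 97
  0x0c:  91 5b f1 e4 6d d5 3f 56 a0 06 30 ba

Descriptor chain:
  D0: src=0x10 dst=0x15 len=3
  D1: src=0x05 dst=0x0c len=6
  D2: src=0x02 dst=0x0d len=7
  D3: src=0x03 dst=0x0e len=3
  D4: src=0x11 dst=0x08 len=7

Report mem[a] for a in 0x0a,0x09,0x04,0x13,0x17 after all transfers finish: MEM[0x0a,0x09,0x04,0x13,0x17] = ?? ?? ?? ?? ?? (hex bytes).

D0: mem[0x15..0x17] <- [6d d5 3f]
D1: mem[0x0c..0x11] <- [1e 93 0a 9b 78 83]
D2: mem[0x0d..0x13] <- [2f 6f 77 1e 93 0a 9b]
D3: mem[0x0e..0x10] <- [6f 77 1e]
D4: mem[0x08..0x0e] <- [93 0a 9b a0 6d d5 3f]
query mem[0x0a]=0x9b, mem[0x09]=0x0a, mem[0x04]=0x77, mem[0x13]=0x9b, mem[0x17]=0x3f

MEM[0x0a,0x09,0x04,0x13,0x17] = 9b 0a 77 9b 3f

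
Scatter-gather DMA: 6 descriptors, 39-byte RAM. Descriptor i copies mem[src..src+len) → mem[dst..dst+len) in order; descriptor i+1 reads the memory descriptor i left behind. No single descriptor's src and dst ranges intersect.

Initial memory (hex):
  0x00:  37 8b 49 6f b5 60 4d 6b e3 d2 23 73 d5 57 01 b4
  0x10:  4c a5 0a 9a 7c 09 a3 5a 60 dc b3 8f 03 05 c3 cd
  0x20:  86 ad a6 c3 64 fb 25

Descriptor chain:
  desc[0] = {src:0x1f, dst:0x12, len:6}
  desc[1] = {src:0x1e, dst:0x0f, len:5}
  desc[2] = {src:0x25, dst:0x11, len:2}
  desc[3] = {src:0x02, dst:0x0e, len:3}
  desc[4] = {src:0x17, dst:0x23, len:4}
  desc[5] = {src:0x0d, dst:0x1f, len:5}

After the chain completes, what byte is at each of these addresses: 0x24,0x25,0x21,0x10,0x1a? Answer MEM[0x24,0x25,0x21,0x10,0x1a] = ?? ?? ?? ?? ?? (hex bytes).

MEM[0x24,0x25,0x21,0x10,0x1a] = 60 dc 6f b5 b3

[0] 0x1f->0x12 len=6 : cd 86 ad a6 c3 64
[1] 0x1e->0x0f len=5 : c3 cd 86 ad a6
[2] 0x25->0x11 len=2 : fb 25
[3] 0x02->0x0e len=3 : 49 6f b5
[4] 0x17->0x23 len=4 : 64 60 dc b3
[5] 0x0d->0x1f len=5 : 57 49 6f b5 fb
query mem[0x24]=0x60, mem[0x25]=0xdc, mem[0x21]=0x6f, mem[0x10]=0xb5, mem[0x1a]=0xb3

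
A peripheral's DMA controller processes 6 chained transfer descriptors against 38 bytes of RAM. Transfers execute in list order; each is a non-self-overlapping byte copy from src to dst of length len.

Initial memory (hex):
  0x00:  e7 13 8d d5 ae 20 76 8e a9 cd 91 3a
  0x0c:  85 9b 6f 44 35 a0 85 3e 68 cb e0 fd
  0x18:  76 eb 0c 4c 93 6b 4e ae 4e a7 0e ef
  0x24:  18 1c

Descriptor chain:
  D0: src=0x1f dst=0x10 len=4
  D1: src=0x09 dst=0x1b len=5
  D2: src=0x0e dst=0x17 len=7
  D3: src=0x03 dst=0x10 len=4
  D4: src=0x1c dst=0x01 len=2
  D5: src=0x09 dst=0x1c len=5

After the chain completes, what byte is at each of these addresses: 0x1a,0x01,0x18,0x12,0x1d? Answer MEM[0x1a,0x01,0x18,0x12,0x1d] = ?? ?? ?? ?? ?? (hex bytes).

  after D0: wrote 4B at 0x10 = ae4ea70e
  after D1: wrote 5B at 0x1b = cd913a859b
  after D2: wrote 7B at 0x17 = 6f44ae4ea70e68
  after D3: wrote 4B at 0x10 = d5ae2076
  after D4: wrote 2B at 0x01 = 0e68
  after D5: wrote 5B at 0x1c = cd913a859b
query mem[0x1a]=0x4e, mem[0x01]=0x0e, mem[0x18]=0x44, mem[0x12]=0x20, mem[0x1d]=0x91

MEM[0x1a,0x01,0x18,0x12,0x1d] = 4e 0e 44 20 91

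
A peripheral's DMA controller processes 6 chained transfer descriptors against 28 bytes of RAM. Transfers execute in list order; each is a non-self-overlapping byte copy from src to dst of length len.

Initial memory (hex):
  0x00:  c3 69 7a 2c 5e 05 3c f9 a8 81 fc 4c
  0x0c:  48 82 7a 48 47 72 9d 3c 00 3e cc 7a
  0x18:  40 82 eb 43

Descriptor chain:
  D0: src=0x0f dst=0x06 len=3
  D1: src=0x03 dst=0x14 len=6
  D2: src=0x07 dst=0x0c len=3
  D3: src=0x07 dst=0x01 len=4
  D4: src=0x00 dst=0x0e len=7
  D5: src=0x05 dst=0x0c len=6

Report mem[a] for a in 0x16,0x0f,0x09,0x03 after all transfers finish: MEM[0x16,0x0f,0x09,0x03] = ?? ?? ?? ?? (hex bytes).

MEM[0x16,0x0f,0x09,0x03] = 05 72 81 81

[0] 0x0f->0x06 len=3 : 48 47 72
[1] 0x03->0x14 len=6 : 2c 5e 05 48 47 72
[2] 0x07->0x0c len=3 : 47 72 81
[3] 0x07->0x01 len=4 : 47 72 81 fc
[4] 0x00->0x0e len=7 : c3 47 72 81 fc 05 48
[5] 0x05->0x0c len=6 : 05 48 47 72 81 fc
query mem[0x16]=0x05, mem[0x0f]=0x72, mem[0x09]=0x81, mem[0x03]=0x81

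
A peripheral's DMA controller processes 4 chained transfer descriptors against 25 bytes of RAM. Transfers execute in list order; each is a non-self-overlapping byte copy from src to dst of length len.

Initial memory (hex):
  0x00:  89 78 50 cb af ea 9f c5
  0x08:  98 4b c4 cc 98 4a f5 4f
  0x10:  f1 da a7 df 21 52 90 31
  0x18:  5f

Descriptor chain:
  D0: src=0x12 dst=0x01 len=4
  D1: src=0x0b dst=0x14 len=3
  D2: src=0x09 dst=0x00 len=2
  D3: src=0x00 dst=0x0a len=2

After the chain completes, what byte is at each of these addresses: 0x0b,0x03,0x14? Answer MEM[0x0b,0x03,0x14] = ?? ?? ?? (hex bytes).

#0 dst[0x01+4] := {0xa7,0xdf,0x21,0x52}
#1 dst[0x14+3] := {0xcc,0x98,0x4a}
#2 dst[0x00+2] := {0x4b,0xc4}
#3 dst[0x0a+2] := {0x4b,0xc4}
query mem[0x0b]=0xc4, mem[0x03]=0x21, mem[0x14]=0xcc

MEM[0x0b,0x03,0x14] = c4 21 cc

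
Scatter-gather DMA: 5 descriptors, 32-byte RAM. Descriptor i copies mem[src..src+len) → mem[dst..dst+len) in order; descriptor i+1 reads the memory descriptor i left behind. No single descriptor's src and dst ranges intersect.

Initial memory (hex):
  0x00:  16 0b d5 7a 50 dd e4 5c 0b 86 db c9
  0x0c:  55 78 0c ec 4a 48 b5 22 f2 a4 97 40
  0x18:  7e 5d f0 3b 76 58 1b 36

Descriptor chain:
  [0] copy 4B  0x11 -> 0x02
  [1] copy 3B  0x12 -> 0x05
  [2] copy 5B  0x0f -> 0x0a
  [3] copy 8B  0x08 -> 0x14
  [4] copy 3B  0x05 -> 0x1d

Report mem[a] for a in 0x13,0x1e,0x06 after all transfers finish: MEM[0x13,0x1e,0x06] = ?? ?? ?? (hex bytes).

MEM[0x13,0x1e,0x06] = 22 22 22

  after D0: wrote 4B at 0x02 = 48b522f2
  after D1: wrote 3B at 0x05 = b522f2
  after D2: wrote 5B at 0x0a = ec4a48b522
  after D3: wrote 8B at 0x14 = 0b86ec4a48b522ec
  after D4: wrote 3B at 0x1d = b522f2
query mem[0x13]=0x22, mem[0x1e]=0x22, mem[0x06]=0x22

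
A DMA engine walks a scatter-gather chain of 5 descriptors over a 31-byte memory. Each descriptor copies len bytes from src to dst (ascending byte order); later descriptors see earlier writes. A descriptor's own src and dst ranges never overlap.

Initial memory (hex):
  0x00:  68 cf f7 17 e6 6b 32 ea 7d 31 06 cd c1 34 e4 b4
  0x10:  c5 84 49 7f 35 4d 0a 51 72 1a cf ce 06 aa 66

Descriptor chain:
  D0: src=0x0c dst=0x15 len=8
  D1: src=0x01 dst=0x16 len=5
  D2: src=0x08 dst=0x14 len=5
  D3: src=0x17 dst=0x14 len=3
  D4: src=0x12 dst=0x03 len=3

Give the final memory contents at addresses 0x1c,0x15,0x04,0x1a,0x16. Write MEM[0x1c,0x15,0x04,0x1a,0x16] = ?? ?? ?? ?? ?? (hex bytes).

[0] 0x0c->0x15 len=8 : c1 34 e4 b4 c5 84 49 7f
[1] 0x01->0x16 len=5 : cf f7 17 e6 6b
[2] 0x08->0x14 len=5 : 7d 31 06 cd c1
[3] 0x17->0x14 len=3 : cd c1 e6
[4] 0x12->0x03 len=3 : 49 7f cd
query mem[0x1c]=0x7f, mem[0x15]=0xc1, mem[0x04]=0x7f, mem[0x1a]=0x6b, mem[0x16]=0xe6

MEM[0x1c,0x15,0x04,0x1a,0x16] = 7f c1 7f 6b e6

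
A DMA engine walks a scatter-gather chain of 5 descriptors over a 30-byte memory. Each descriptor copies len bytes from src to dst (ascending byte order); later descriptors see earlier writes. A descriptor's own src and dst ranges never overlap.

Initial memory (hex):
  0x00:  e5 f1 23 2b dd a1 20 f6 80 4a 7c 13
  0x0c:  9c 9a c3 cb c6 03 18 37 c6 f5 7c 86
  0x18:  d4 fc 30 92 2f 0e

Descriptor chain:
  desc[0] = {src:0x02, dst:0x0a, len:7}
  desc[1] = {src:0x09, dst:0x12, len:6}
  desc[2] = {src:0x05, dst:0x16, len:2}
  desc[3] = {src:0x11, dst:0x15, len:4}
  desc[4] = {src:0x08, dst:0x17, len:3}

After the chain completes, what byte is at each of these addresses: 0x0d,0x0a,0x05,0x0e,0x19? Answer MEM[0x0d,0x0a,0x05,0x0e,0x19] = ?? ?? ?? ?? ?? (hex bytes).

  after D0: wrote 7B at 0x0a = 232bdda120f680
  after D1: wrote 6B at 0x12 = 4a232bdda120
  after D2: wrote 2B at 0x16 = a120
  after D3: wrote 4B at 0x15 = 034a232b
  after D4: wrote 3B at 0x17 = 804a23
query mem[0x0d]=0xa1, mem[0x0a]=0x23, mem[0x05]=0xa1, mem[0x0e]=0x20, mem[0x19]=0x23

MEM[0x0d,0x0a,0x05,0x0e,0x19] = a1 23 a1 20 23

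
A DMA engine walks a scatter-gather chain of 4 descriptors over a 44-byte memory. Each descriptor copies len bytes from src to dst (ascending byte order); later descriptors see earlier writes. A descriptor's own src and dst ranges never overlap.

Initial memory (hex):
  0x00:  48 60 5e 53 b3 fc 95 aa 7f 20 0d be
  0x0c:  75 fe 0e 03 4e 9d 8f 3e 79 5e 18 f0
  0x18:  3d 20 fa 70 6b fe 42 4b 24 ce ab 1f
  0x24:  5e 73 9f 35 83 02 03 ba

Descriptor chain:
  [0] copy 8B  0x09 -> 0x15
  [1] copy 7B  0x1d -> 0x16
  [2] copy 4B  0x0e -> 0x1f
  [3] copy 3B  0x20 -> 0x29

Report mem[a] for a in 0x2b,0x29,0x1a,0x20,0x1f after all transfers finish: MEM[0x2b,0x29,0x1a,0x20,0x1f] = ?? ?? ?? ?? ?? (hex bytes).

D0: mem[0x15..0x1c] <- [20 0d be 75 fe 0e 03 4e]
D1: mem[0x16..0x1c] <- [fe 42 4b 24 ce ab 1f]
D2: mem[0x1f..0x22] <- [0e 03 4e 9d]
D3: mem[0x29..0x2b] <- [03 4e 9d]
query mem[0x2b]=0x9d, mem[0x29]=0x03, mem[0x1a]=0xce, mem[0x20]=0x03, mem[0x1f]=0x0e

MEM[0x2b,0x29,0x1a,0x20,0x1f] = 9d 03 ce 03 0e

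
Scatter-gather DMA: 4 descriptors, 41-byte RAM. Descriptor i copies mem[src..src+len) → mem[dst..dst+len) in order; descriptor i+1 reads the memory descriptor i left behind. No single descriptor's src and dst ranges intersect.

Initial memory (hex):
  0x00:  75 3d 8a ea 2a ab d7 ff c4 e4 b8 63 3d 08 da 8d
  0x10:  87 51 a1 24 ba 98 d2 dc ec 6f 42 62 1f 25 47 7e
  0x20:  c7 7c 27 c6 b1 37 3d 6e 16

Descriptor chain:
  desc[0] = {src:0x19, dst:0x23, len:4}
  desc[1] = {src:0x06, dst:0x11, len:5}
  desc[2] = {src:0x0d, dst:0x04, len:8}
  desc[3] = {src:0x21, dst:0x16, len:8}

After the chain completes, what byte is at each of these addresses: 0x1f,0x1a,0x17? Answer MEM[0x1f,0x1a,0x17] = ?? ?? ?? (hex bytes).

#0 dst[0x23+4] := {0x6f,0x42,0x62,0x1f}
#1 dst[0x11+5] := {0xd7,0xff,0xc4,0xe4,0xb8}
#2 dst[0x04+8] := {0x08,0xda,0x8d,0x87,0xd7,0xff,0xc4,0xe4}
#3 dst[0x16+8] := {0x7c,0x27,0x6f,0x42,0x62,0x1f,0x6e,0x16}
query mem[0x1f]=0x7e, mem[0x1a]=0x62, mem[0x17]=0x27

MEM[0x1f,0x1a,0x17] = 7e 62 27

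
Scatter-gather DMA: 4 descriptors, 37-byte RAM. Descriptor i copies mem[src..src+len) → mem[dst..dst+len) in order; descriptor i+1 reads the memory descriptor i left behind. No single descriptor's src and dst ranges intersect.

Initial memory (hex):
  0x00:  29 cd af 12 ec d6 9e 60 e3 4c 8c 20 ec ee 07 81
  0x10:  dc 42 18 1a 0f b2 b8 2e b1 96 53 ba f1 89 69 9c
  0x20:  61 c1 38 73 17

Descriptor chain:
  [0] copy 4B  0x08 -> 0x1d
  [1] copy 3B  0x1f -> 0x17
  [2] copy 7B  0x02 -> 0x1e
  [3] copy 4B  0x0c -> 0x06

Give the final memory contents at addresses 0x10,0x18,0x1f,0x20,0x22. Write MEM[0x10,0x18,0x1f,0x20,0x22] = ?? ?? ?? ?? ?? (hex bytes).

[0] 0x08->0x1d len=4 : e3 4c 8c 20
[1] 0x1f->0x17 len=3 : 8c 20 c1
[2] 0x02->0x1e len=7 : af 12 ec d6 9e 60 e3
[3] 0x0c->0x06 len=4 : ec ee 07 81
query mem[0x10]=0xdc, mem[0x18]=0x20, mem[0x1f]=0x12, mem[0x20]=0xec, mem[0x22]=0x9e

MEM[0x10,0x18,0x1f,0x20,0x22] = dc 20 12 ec 9e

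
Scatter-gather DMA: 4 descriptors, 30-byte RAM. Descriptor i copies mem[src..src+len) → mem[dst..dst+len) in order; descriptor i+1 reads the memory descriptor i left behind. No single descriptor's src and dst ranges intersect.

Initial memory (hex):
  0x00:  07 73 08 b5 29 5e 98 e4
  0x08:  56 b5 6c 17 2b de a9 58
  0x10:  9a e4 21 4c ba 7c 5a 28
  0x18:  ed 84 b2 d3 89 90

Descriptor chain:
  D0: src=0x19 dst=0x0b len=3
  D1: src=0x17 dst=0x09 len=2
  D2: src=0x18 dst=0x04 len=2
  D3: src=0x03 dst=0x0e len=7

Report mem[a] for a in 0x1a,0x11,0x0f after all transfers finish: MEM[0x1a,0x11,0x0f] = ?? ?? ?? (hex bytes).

D0: mem[0x0b..0x0d] <- [84 b2 d3]
D1: mem[0x09..0x0a] <- [28 ed]
D2: mem[0x04..0x05] <- [ed 84]
D3: mem[0x0e..0x14] <- [b5 ed 84 98 e4 56 28]
query mem[0x1a]=0xb2, mem[0x11]=0x98, mem[0x0f]=0xed

MEM[0x1a,0x11,0x0f] = b2 98 ed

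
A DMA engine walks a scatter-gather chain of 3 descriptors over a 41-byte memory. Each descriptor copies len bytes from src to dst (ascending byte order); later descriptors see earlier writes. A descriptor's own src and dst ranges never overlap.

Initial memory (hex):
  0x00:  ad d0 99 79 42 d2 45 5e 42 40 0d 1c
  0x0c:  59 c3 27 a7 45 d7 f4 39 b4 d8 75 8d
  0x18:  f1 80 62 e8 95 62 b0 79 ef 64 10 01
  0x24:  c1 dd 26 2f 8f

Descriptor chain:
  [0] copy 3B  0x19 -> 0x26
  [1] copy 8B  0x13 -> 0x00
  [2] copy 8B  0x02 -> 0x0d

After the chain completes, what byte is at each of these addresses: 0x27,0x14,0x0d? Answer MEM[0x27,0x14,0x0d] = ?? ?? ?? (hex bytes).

#0 dst[0x26+3] := {0x80,0x62,0xe8}
#1 dst[0x00+8] := {0x39,0xb4,0xd8,0x75,0x8d,0xf1,0x80,0x62}
#2 dst[0x0d+8] := {0xd8,0x75,0x8d,0xf1,0x80,0x62,0x42,0x40}
query mem[0x27]=0x62, mem[0x14]=0x40, mem[0x0d]=0xd8

MEM[0x27,0x14,0x0d] = 62 40 d8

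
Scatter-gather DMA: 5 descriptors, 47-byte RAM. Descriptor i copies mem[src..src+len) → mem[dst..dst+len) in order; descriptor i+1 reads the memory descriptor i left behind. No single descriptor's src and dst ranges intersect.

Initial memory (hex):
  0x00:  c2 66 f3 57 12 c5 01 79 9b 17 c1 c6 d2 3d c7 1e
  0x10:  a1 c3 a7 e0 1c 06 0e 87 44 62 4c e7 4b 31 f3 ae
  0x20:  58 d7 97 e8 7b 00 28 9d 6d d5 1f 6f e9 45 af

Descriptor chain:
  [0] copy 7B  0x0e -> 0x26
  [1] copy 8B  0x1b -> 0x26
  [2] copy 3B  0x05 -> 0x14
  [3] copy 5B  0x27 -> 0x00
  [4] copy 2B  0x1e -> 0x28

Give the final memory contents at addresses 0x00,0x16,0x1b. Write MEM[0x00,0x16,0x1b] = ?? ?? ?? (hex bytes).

MEM[0x00,0x16,0x1b] = 4b 79 e7

  after D0: wrote 7B at 0x26 = c71ea1c3a7e01c
  after D1: wrote 8B at 0x26 = e74b31f3ae58d797
  after D2: wrote 3B at 0x14 = c50179
  after D3: wrote 5B at 0x00 = 4b31f3ae58
  after D4: wrote 2B at 0x28 = f3ae
query mem[0x00]=0x4b, mem[0x16]=0x79, mem[0x1b]=0xe7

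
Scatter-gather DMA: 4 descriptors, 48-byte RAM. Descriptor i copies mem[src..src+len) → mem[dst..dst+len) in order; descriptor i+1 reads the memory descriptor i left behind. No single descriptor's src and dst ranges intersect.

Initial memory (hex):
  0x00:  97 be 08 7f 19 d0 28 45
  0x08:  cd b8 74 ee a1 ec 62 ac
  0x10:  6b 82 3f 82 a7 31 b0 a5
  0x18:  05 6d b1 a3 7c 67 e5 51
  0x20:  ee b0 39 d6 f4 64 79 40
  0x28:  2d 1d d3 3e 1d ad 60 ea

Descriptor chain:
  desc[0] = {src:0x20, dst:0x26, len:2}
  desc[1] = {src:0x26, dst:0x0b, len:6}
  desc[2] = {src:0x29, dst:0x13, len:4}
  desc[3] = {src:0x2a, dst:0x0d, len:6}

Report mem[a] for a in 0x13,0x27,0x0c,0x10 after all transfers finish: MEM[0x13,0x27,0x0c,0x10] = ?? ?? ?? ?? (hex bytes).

MEM[0x13,0x27,0x0c,0x10] = 1d b0 b0 ad

D0: mem[0x26..0x27] <- [ee b0]
D1: mem[0x0b..0x10] <- [ee b0 2d 1d d3 3e]
D2: mem[0x13..0x16] <- [1d d3 3e 1d]
D3: mem[0x0d..0x12] <- [d3 3e 1d ad 60 ea]
query mem[0x13]=0x1d, mem[0x27]=0xb0, mem[0x0c]=0xb0, mem[0x10]=0xad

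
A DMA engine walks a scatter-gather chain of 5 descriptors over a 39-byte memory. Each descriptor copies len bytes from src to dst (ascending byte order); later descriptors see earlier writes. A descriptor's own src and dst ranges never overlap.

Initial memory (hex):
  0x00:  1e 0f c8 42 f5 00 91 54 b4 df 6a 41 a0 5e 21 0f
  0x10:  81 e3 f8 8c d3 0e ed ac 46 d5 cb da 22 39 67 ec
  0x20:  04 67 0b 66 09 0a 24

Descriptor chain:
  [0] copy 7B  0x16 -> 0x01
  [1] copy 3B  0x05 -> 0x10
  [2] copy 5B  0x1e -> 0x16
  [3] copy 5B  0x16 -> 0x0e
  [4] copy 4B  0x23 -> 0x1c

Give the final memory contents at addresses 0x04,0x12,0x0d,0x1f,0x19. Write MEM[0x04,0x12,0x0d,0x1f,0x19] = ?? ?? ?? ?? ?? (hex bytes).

MEM[0x04,0x12,0x0d,0x1f,0x19] = d5 0b 5e 24 67

D0: mem[0x01..0x07] <- [ed ac 46 d5 cb da 22]
D1: mem[0x10..0x12] <- [cb da 22]
D2: mem[0x16..0x1a] <- [67 ec 04 67 0b]
D3: mem[0x0e..0x12] <- [67 ec 04 67 0b]
D4: mem[0x1c..0x1f] <- [66 09 0a 24]
query mem[0x04]=0xd5, mem[0x12]=0x0b, mem[0x0d]=0x5e, mem[0x1f]=0x24, mem[0x19]=0x67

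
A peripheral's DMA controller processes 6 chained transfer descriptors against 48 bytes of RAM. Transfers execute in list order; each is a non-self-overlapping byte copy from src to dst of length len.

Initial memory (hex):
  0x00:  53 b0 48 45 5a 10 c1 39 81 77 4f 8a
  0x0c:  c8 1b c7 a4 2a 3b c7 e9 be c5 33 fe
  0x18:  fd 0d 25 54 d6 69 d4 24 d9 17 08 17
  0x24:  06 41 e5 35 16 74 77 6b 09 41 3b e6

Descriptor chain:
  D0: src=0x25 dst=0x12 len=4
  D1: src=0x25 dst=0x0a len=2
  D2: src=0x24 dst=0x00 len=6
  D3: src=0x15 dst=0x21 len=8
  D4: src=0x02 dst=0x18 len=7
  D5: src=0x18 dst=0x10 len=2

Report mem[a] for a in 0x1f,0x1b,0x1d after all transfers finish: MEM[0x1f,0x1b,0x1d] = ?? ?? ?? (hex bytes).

MEM[0x1f,0x1b,0x1d] = 24 74 39

#0 dst[0x12+4] := {0x41,0xe5,0x35,0x16}
#1 dst[0x0a+2] := {0x41,0xe5}
#2 dst[0x00+6] := {0x06,0x41,0xe5,0x35,0x16,0x74}
#3 dst[0x21+8] := {0x16,0x33,0xfe,0xfd,0x0d,0x25,0x54,0xd6}
#4 dst[0x18+7] := {0xe5,0x35,0x16,0x74,0xc1,0x39,0x81}
#5 dst[0x10+2] := {0xe5,0x35}
query mem[0x1f]=0x24, mem[0x1b]=0x74, mem[0x1d]=0x39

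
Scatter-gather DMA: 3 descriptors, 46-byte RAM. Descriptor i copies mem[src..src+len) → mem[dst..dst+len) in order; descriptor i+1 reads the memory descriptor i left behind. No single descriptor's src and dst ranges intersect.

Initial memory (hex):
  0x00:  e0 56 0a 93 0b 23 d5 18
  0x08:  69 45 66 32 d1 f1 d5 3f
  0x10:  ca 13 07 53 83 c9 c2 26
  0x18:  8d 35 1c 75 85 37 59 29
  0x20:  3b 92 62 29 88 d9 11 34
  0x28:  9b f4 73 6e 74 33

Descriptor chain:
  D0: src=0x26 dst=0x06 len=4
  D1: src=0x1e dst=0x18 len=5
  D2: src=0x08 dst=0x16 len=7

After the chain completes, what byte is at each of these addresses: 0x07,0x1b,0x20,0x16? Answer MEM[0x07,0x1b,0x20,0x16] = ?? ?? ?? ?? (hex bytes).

D0: mem[0x06..0x09] <- [11 34 9b f4]
D1: mem[0x18..0x1c] <- [59 29 3b 92 62]
D2: mem[0x16..0x1c] <- [9b f4 66 32 d1 f1 d5]
query mem[0x07]=0x34, mem[0x1b]=0xf1, mem[0x20]=0x3b, mem[0x16]=0x9b

MEM[0x07,0x1b,0x20,0x16] = 34 f1 3b 9b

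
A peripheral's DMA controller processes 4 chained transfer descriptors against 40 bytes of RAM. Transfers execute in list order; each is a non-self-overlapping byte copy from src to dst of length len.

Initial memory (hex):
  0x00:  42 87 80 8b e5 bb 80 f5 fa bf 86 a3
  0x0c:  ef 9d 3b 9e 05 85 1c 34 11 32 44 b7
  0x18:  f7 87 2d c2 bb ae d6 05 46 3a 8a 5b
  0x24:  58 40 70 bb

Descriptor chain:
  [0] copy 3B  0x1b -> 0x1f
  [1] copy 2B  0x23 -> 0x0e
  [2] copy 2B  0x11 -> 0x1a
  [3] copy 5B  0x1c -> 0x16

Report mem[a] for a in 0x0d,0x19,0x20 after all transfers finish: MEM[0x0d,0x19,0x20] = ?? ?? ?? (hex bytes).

[0] 0x1b->0x1f len=3 : c2 bb ae
[1] 0x23->0x0e len=2 : 5b 58
[2] 0x11->0x1a len=2 : 85 1c
[3] 0x1c->0x16 len=5 : bb ae d6 c2 bb
query mem[0x0d]=0x9d, mem[0x19]=0xc2, mem[0x20]=0xbb

MEM[0x0d,0x19,0x20] = 9d c2 bb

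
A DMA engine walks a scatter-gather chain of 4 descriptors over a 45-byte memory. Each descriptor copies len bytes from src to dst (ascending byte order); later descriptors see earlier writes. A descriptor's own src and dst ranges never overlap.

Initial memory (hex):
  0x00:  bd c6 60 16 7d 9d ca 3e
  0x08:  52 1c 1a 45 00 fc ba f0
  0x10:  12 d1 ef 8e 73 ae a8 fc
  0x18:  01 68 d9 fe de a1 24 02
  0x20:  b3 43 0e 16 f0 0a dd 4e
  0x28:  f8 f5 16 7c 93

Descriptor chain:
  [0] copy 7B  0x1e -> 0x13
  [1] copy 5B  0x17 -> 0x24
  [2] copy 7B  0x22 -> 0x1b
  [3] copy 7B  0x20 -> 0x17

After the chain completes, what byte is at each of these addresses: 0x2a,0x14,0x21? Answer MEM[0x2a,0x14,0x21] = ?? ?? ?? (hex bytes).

#0 dst[0x13+7] := {0x24,0x02,0xb3,0x43,0x0e,0x16,0xf0}
#1 dst[0x24+5] := {0x0e,0x16,0xf0,0xd9,0xfe}
#2 dst[0x1b+7] := {0x0e,0x16,0x0e,0x16,0xf0,0xd9,0xfe}
#3 dst[0x17+7] := {0xd9,0xfe,0x0e,0x16,0x0e,0x16,0xf0}
query mem[0x2a]=0x16, mem[0x14]=0x02, mem[0x21]=0xfe

MEM[0x2a,0x14,0x21] = 16 02 fe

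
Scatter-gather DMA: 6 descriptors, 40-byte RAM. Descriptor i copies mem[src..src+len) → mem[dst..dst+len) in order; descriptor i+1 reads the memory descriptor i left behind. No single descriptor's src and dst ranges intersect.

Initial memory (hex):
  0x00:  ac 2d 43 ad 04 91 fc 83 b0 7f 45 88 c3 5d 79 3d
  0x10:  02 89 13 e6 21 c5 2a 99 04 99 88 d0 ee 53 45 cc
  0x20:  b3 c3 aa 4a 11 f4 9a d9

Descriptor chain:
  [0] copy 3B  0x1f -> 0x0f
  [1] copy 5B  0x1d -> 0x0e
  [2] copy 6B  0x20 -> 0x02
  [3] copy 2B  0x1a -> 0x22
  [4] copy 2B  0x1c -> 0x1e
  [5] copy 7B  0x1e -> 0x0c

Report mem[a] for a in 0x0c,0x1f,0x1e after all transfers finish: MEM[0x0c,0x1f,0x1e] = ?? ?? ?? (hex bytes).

[0] 0x1f->0x0f len=3 : cc b3 c3
[1] 0x1d->0x0e len=5 : 53 45 cc b3 c3
[2] 0x20->0x02 len=6 : b3 c3 aa 4a 11 f4
[3] 0x1a->0x22 len=2 : 88 d0
[4] 0x1c->0x1e len=2 : ee 53
[5] 0x1e->0x0c len=7 : ee 53 b3 c3 88 d0 11
query mem[0x0c]=0xee, mem[0x1f]=0x53, mem[0x1e]=0xee

MEM[0x0c,0x1f,0x1e] = ee 53 ee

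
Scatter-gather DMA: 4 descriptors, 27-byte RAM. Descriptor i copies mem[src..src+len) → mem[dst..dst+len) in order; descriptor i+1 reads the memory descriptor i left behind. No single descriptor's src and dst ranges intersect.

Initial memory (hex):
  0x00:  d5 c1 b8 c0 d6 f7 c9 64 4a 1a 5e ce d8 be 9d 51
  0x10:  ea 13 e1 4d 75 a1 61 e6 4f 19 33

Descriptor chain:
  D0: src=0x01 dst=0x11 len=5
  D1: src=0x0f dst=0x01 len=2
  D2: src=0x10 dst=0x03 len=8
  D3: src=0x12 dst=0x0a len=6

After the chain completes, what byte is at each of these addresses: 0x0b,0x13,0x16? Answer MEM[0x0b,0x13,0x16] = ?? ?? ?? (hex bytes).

MEM[0x0b,0x13,0x16] = c0 c0 61

[0] 0x01->0x11 len=5 : c1 b8 c0 d6 f7
[1] 0x0f->0x01 len=2 : 51 ea
[2] 0x10->0x03 len=8 : ea c1 b8 c0 d6 f7 61 e6
[3] 0x12->0x0a len=6 : b8 c0 d6 f7 61 e6
query mem[0x0b]=0xc0, mem[0x13]=0xc0, mem[0x16]=0x61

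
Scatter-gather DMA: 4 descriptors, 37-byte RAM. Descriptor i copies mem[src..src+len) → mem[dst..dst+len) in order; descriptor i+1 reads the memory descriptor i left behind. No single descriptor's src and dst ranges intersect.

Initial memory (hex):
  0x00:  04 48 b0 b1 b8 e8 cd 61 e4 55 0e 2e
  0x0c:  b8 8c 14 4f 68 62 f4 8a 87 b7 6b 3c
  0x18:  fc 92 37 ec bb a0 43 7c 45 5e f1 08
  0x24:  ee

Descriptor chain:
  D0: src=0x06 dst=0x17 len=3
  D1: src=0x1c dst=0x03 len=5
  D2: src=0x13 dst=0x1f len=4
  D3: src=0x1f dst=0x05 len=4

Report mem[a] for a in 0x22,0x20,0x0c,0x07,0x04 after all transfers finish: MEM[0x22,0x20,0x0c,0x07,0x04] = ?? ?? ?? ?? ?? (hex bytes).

[0] 0x06->0x17 len=3 : cd 61 e4
[1] 0x1c->0x03 len=5 : bb a0 43 7c 45
[2] 0x13->0x1f len=4 : 8a 87 b7 6b
[3] 0x1f->0x05 len=4 : 8a 87 b7 6b
query mem[0x22]=0x6b, mem[0x20]=0x87, mem[0x0c]=0xb8, mem[0x07]=0xb7, mem[0x04]=0xa0

MEM[0x22,0x20,0x0c,0x07,0x04] = 6b 87 b8 b7 a0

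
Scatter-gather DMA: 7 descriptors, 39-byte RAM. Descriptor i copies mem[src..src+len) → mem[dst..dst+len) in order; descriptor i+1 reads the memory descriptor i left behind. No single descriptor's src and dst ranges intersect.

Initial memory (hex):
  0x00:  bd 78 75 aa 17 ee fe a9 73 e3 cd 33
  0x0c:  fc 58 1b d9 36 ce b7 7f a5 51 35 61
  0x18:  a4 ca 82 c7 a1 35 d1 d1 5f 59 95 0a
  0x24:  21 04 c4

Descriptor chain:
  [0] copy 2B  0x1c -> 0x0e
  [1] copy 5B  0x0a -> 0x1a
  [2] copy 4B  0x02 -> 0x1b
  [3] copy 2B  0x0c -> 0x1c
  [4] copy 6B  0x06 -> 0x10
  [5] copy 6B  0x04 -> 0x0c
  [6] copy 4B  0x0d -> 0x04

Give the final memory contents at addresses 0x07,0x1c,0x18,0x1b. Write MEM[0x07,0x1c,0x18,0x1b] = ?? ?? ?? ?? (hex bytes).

#0 dst[0x0e+2] := {0xa1,0x35}
#1 dst[0x1a+5] := {0xcd,0x33,0xfc,0x58,0xa1}
#2 dst[0x1b+4] := {0x75,0xaa,0x17,0xee}
#3 dst[0x1c+2] := {0xfc,0x58}
#4 dst[0x10+6] := {0xfe,0xa9,0x73,0xe3,0xcd,0x33}
#5 dst[0x0c+6] := {0x17,0xee,0xfe,0xa9,0x73,0xe3}
#6 dst[0x04+4] := {0xee,0xfe,0xa9,0x73}
query mem[0x07]=0x73, mem[0x1c]=0xfc, mem[0x18]=0xa4, mem[0x1b]=0x75

MEM[0x07,0x1c,0x18,0x1b] = 73 fc a4 75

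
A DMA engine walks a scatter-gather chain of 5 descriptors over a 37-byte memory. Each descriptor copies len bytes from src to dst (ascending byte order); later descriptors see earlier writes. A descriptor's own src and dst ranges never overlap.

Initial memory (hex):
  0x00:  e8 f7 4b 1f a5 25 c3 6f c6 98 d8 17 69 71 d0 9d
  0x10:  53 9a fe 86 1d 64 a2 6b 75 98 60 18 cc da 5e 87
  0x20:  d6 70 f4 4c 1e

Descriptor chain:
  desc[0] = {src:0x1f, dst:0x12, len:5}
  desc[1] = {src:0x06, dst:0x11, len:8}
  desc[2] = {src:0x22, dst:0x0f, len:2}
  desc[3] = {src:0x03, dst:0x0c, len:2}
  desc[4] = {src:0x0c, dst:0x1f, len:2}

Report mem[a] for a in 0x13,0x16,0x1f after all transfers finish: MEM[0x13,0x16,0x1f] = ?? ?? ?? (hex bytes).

MEM[0x13,0x16,0x1f] = c6 17 1f

  after D0: wrote 5B at 0x12 = 87d670f44c
  after D1: wrote 8B at 0x11 = c36fc698d8176971
  after D2: wrote 2B at 0x0f = f44c
  after D3: wrote 2B at 0x0c = 1fa5
  after D4: wrote 2B at 0x1f = 1fa5
query mem[0x13]=0xc6, mem[0x16]=0x17, mem[0x1f]=0x1f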